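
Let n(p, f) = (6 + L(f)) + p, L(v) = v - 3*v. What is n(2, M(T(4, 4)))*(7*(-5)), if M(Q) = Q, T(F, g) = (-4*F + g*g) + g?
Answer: 0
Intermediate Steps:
T(F, g) = g + g**2 - 4*F (T(F, g) = (-4*F + g**2) + g = (g**2 - 4*F) + g = g + g**2 - 4*F)
L(v) = -2*v
n(p, f) = 6 + p - 2*f (n(p, f) = (6 - 2*f) + p = 6 + p - 2*f)
n(2, M(T(4, 4)))*(7*(-5)) = (6 + 2 - 2*(4 + 4**2 - 4*4))*(7*(-5)) = (6 + 2 - 2*(4 + 16 - 16))*(-35) = (6 + 2 - 2*4)*(-35) = (6 + 2 - 8)*(-35) = 0*(-35) = 0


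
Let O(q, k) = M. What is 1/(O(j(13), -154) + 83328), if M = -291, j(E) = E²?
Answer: 1/83037 ≈ 1.2043e-5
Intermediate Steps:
O(q, k) = -291
1/(O(j(13), -154) + 83328) = 1/(-291 + 83328) = 1/83037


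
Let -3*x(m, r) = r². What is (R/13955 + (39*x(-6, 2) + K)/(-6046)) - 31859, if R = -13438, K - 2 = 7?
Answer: -2688085963953/84371930 ≈ -31860.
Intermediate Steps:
K = 9 (K = 2 + 7 = 9)
x(m, r) = -r²/3
(R/13955 + (39*x(-6, 2) + K)/(-6046)) - 31859 = (-13438/13955 + (39*(-⅓*2²) + 9)/(-6046)) - 31859 = (-13438*1/13955 + (39*(-⅓*4) + 9)*(-1/6046)) - 31859 = (-13438/13955 + (39*(-4/3) + 9)*(-1/6046)) - 31859 = (-13438/13955 + (-52 + 9)*(-1/6046)) - 31859 = (-13438/13955 - 43*(-1/6046)) - 31859 = (-13438/13955 + 43/6046) - 31859 = -80646083/84371930 - 31859 = -2688085963953/84371930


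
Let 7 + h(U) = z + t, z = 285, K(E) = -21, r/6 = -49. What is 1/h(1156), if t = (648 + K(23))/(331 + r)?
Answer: 37/10913 ≈ 0.0033905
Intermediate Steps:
r = -294 (r = 6*(-49) = -294)
t = 627/37 (t = (648 - 21)/(331 - 294) = 627/37 ≈ 16.946)
h(U) = 10913/37 (h(U) = -7 + (285 + 627/37) = -7 + 11172/37 = 10913/37)
1/h(1156) = 1/(10913/37) = 37/10913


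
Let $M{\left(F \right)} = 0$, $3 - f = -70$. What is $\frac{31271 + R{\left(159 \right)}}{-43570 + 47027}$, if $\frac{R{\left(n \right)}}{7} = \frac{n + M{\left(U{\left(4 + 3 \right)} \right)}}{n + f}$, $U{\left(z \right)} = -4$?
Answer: $\frac{7255985}{802024} \approx 9.0471$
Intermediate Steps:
$f = 73$ ($f = 3 - -70 = 3 + 70 = 73$)
$R{\left(n \right)} = \frac{7 n}{73 + n}$ ($R{\left(n \right)} = 7 \frac{n + 0}{n + 73} = 7 \frac{n}{73 + n} = \frac{7 n}{73 + n}$)
$\frac{31271 + R{\left(159 \right)}}{-43570 + 47027} = \frac{31271 + 7 \cdot 159 \frac{1}{73 + 159}}{-43570 + 47027} = \frac{31271 + 7 \cdot 159 \cdot \frac{1}{232}}{3457} = \left(31271 + 7 \cdot 159 \cdot \frac{1}{232}\right) \frac{1}{3457} = \left(31271 + \frac{1113}{232}\right) \frac{1}{3457} = \frac{7255985}{232} \cdot \frac{1}{3457} = \frac{7255985}{802024}$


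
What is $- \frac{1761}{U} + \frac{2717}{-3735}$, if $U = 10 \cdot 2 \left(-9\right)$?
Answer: $\frac{27059}{2988} \approx 9.0559$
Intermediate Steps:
$U = -180$ ($U = 20 \left(-9\right) = -180$)
$- \frac{1761}{U} + \frac{2717}{-3735} = - \frac{1761}{-180} + \frac{2717}{-3735} = \left(-1761\right) \left(- \frac{1}{180}\right) + 2717 \left(- \frac{1}{3735}\right) = \frac{587}{60} - \frac{2717}{3735} = \frac{27059}{2988}$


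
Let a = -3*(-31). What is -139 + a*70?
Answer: 6371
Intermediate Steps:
a = 93
-139 + a*70 = -139 + 93*70 = -139 + 6510 = 6371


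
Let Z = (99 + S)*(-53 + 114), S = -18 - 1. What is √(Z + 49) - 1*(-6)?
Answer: 6 + √4929 ≈ 76.207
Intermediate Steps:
S = -19
Z = 4880 (Z = (99 - 19)*(-53 + 114) = 80*61 = 4880)
√(Z + 49) - 1*(-6) = √(4880 + 49) - 1*(-6) = √4929 + 6 = 6 + √4929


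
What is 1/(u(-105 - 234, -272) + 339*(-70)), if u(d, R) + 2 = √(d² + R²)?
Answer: -23732/563018919 - √188905/563018919 ≈ -4.2923e-5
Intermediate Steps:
u(d, R) = -2 + √(R² + d²) (u(d, R) = -2 + √(d² + R²) = -2 + √(R² + d²))
1/(u(-105 - 234, -272) + 339*(-70)) = 1/((-2 + √((-272)² + (-105 - 234)²)) + 339*(-70)) = 1/((-2 + √(73984 + (-339)²)) - 23730) = 1/((-2 + √(73984 + 114921)) - 23730) = 1/((-2 + √188905) - 23730) = 1/(-23732 + √188905)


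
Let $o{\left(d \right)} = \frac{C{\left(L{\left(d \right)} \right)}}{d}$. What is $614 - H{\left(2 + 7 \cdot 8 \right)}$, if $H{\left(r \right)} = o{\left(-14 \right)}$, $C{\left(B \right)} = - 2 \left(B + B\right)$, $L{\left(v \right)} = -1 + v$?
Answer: $\frac{4328}{7} \approx 618.29$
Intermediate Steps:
$C{\left(B \right)} = - 4 B$ ($C{\left(B \right)} = - 2 \cdot 2 B = - 4 B$)
$o{\left(d \right)} = \frac{4 - 4 d}{d}$ ($o{\left(d \right)} = \frac{\left(-4\right) \left(-1 + d\right)}{d} = \frac{4 - 4 d}{d}$)
$H{\left(r \right)} = - \frac{30}{7}$ ($H{\left(r \right)} = -4 + \frac{4}{-14} = -4 + 4 \left(- \frac{1}{14}\right) = -4 - \frac{2}{7} = - \frac{30}{7}$)
$614 - H{\left(2 + 7 \cdot 8 \right)} = 614 - - \frac{30}{7} = 614 + \frac{30}{7} = \frac{4328}{7}$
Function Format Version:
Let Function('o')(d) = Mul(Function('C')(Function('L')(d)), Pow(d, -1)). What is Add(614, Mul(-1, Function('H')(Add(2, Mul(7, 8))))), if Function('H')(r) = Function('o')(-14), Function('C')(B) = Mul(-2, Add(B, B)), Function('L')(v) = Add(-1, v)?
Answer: Rational(4328, 7) ≈ 618.29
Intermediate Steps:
Function('C')(B) = Mul(-4, B) (Function('C')(B) = Mul(-2, Mul(2, B)) = Mul(-4, B))
Function('o')(d) = Mul(Pow(d, -1), Add(4, Mul(-4, d))) (Function('o')(d) = Mul(Mul(-4, Add(-1, d)), Pow(d, -1)) = Mul(Add(4, Mul(-4, d)), Pow(d, -1)) = Mul(Pow(d, -1), Add(4, Mul(-4, d))))
Function('H')(r) = Rational(-30, 7) (Function('H')(r) = Add(-4, Mul(4, Pow(-14, -1))) = Add(-4, Mul(4, Rational(-1, 14))) = Add(-4, Rational(-2, 7)) = Rational(-30, 7))
Add(614, Mul(-1, Function('H')(Add(2, Mul(7, 8))))) = Add(614, Mul(-1, Rational(-30, 7))) = Add(614, Rational(30, 7)) = Rational(4328, 7)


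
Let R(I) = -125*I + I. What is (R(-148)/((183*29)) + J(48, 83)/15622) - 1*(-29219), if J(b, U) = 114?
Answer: 1211358184934/41452977 ≈ 29222.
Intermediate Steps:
R(I) = -124*I
(R(-148)/((183*29)) + J(48, 83)/15622) - 1*(-29219) = ((-124*(-148))/((183*29)) + 114/15622) - 1*(-29219) = (18352/5307 + 114*(1/15622)) + 29219 = (18352*(1/5307) + 57/7811) + 29219 = (18352/5307 + 57/7811) + 29219 = 143649971/41452977 + 29219 = 1211358184934/41452977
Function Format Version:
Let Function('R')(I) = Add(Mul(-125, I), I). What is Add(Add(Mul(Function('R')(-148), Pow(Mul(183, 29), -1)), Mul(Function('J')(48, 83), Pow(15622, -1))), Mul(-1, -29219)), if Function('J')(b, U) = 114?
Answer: Rational(1211358184934, 41452977) ≈ 29222.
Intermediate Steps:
Function('R')(I) = Mul(-124, I)
Add(Add(Mul(Function('R')(-148), Pow(Mul(183, 29), -1)), Mul(Function('J')(48, 83), Pow(15622, -1))), Mul(-1, -29219)) = Add(Add(Mul(Mul(-124, -148), Pow(Mul(183, 29), -1)), Mul(114, Pow(15622, -1))), Mul(-1, -29219)) = Add(Add(Mul(18352, Pow(5307, -1)), Mul(114, Rational(1, 15622))), 29219) = Add(Add(Mul(18352, Rational(1, 5307)), Rational(57, 7811)), 29219) = Add(Add(Rational(18352, 5307), Rational(57, 7811)), 29219) = Add(Rational(143649971, 41452977), 29219) = Rational(1211358184934, 41452977)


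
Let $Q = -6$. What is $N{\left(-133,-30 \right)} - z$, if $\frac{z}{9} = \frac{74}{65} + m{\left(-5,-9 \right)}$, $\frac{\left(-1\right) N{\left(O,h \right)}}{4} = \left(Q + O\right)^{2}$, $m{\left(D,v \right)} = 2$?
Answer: $- \frac{5025296}{65} \approx -77312.0$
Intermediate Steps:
$N{\left(O,h \right)} = - 4 \left(-6 + O\right)^{2}$
$z = \frac{1836}{65}$ ($z = 9 \left(\frac{74}{65} + 2\right) = 9 \cdot \frac{204}{65} = \frac{1836}{65} \approx 28.246$)
$N{\left(-133,-30 \right)} - z = - 4 \left(-6 - 133\right)^{2} - \frac{1836}{65} = - 4 \left(-139\right)^{2} - \frac{1836}{65} = \left(-4\right) 19321 - \frac{1836}{65} = -77284 - \frac{1836}{65} = - \frac{5025296}{65}$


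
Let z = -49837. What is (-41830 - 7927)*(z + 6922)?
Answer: 2135321655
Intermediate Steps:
(-41830 - 7927)*(z + 6922) = (-41830 - 7927)*(-49837 + 6922) = -49757*(-42915) = 2135321655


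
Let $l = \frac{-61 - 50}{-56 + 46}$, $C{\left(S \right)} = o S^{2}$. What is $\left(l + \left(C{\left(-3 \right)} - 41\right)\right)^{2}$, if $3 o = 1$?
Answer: $\frac{72361}{100} \approx 723.61$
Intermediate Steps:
$o = \frac{1}{3}$ ($o = \frac{1}{3} \cdot 1 = \frac{1}{3} \approx 0.33333$)
$C{\left(S \right)} = \frac{S^{2}}{3}$
$l = \frac{111}{10}$ ($l = - \frac{111}{-10} = \left(-111\right) \left(- \frac{1}{10}\right) = \frac{111}{10} \approx 11.1$)
$\left(l + \left(C{\left(-3 \right)} - 41\right)\right)^{2} = \left(\frac{111}{10} + \left(\frac{\left(-3\right)^{2}}{3} - 41\right)\right)^{2} = \left(\frac{111}{10} + \left(\frac{1}{3} \cdot 9 - 41\right)\right)^{2} = \left(\frac{111}{10} + \left(3 - 41\right)\right)^{2} = \left(\frac{111}{10} - 38\right)^{2} = \left(- \frac{269}{10}\right)^{2} = \frac{72361}{100}$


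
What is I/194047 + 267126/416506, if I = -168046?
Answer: -9078584177/40410869891 ≈ -0.22466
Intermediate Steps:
I/194047 + 267126/416506 = -168046/194047 + 267126/416506 = -168046*1/194047 + 267126*(1/416506) = -168046/194047 + 133563/208253 = -9078584177/40410869891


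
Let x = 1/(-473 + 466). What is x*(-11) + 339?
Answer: 2384/7 ≈ 340.57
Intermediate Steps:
x = -⅐ (x = 1/(-7) = -⅐ ≈ -0.14286)
x*(-11) + 339 = -⅐*(-11) + 339 = 11/7 + 339 = 2384/7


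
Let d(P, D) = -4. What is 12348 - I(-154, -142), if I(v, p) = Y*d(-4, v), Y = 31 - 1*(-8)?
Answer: 12504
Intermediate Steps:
Y = 39 (Y = 31 + 8 = 39)
I(v, p) = -156 (I(v, p) = 39*(-4) = -156)
12348 - I(-154, -142) = 12348 - 1*(-156) = 12348 + 156 = 12504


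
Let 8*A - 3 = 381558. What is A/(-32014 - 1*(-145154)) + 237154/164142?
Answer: 138641507071/74284103520 ≈ 1.8664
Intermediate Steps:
A = 381561/8 (A = 3/8 + (⅛)*381558 = 3/8 + 190779/4 = 381561/8 ≈ 47695.)
A/(-32014 - 1*(-145154)) + 237154/164142 = 381561/(8*(-32014 - 1*(-145154))) + 237154/164142 = 381561/(8*(-32014 + 145154)) + 237154*(1/164142) = (381561/8)/113140 + 118577/82071 = (381561/8)*(1/113140) + 118577/82071 = 381561/905120 + 118577/82071 = 138641507071/74284103520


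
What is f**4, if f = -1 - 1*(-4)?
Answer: 81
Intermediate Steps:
f = 3 (f = -1 + 4 = 3)
f**4 = 3**4 = 81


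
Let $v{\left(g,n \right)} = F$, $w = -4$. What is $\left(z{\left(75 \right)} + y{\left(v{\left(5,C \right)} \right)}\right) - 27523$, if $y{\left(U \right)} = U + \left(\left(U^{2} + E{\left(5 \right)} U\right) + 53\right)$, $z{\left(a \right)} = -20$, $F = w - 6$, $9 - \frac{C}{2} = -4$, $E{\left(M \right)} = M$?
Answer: $-27450$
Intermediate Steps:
$C = 26$ ($C = 18 - -8 = 18 + 8 = 26$)
$F = -10$ ($F = -4 - 6 = -10$)
$v{\left(g,n \right)} = -10$
$y{\left(U \right)} = 53 + U^{2} + 6 U$ ($y{\left(U \right)} = U + \left(\left(U^{2} + 5 U\right) + 53\right) = U + \left(53 + U^{2} + 5 U\right) = 53 + U^{2} + 6 U$)
$\left(z{\left(75 \right)} + y{\left(v{\left(5,C \right)} \right)}\right) - 27523 = \left(-20 + \left(53 + \left(-10\right)^{2} + 6 \left(-10\right)\right)\right) - 27523 = \left(-20 + \left(53 + 100 - 60\right)\right) - 27523 = \left(-20 + 93\right) - 27523 = 73 - 27523 = -27450$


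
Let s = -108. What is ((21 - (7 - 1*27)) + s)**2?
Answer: 4489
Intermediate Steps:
((21 - (7 - 1*27)) + s)**2 = ((21 - (7 - 1*27)) - 108)**2 = ((21 - (7 - 27)) - 108)**2 = ((21 - 1*(-20)) - 108)**2 = ((21 + 20) - 108)**2 = (41 - 108)**2 = (-67)**2 = 4489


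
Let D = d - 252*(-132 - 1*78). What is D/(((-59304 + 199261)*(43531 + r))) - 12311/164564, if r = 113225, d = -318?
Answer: -22506966454207/300865497400124 ≈ -0.074807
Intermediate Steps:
D = 52602 (D = -318 - 252*(-132 - 1*78) = -318 - 252*(-132 - 78) = -318 - 252*(-210) = -318 + 52920 = 52602)
D/(((-59304 + 199261)*(43531 + r))) - 12311/164564 = 52602/(((-59304 + 199261)*(43531 + 113225))) - 12311/164564 = 52602/((139957*156756)) - 12311*1/164564 = 52602/21939099492 - 12311/164564 = 52602*(1/21939099492) - 12311/164564 = 8767/3656516582 - 12311/164564 = -22506966454207/300865497400124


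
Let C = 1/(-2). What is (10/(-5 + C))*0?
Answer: 0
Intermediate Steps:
C = -½ ≈ -0.50000
(10/(-5 + C))*0 = (10/(-5 - ½))*0 = (10/(-11/2))*0 = (10*(-2/11))*0 = -20/11*0 = 0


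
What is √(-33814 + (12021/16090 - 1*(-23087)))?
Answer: I*√2776899230810/16090 ≈ 103.57*I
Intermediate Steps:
√(-33814 + (12021/16090 - 1*(-23087))) = √(-33814 + (12021*(1/16090) + 23087)) = √(-33814 + (12021/16090 + 23087)) = √(-33814 + 371481851/16090) = √(-172585409/16090) = I*√2776899230810/16090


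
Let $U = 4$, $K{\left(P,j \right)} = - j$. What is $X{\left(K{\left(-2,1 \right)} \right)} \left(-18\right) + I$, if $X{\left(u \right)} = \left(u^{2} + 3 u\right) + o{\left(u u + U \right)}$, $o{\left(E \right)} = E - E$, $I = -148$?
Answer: $-112$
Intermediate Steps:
$o{\left(E \right)} = 0$
$X{\left(u \right)} = u^{2} + 3 u$ ($X{\left(u \right)} = \left(u^{2} + 3 u\right) + 0 = u^{2} + 3 u$)
$X{\left(K{\left(-2,1 \right)} \right)} \left(-18\right) + I = \left(-1\right) 1 \left(3 - 1\right) \left(-18\right) - 148 = - (3 - 1) \left(-18\right) - 148 = \left(-1\right) 2 \left(-18\right) - 148 = \left(-2\right) \left(-18\right) - 148 = 36 - 148 = -112$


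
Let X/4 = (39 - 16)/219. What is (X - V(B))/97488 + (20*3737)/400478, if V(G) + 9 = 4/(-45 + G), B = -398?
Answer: 4844224453495/25943275610928 ≈ 0.18672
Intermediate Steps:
X = 92/219 (X = 4*((39 - 16)/219) = 4*((1/219)*23) = 4*(23/219) = 92/219 ≈ 0.42009)
V(G) = -9 + 4/(-45 + G)
(X - V(B))/97488 + (20*3737)/400478 = (92/219 - (409 - 9*(-398))/(-45 - 398))/97488 + (20*3737)/400478 = (92/219 - (409 + 3582)/(-443))*(1/97488) + 74740*(1/400478) = (92/219 - (-1)*3991/443)*(1/97488) + 37370/200239 = (92/219 - 1*(-3991/443))*(1/97488) + 37370/200239 = (92/219 + 3991/443)*(1/97488) + 37370/200239 = (914785/97017)*(1/97488) + 37370/200239 = 914785/9457993296 + 37370/200239 = 4844224453495/25943275610928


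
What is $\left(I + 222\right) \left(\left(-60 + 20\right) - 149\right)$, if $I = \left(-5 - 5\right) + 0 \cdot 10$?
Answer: $-40068$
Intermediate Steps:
$I = -10$ ($I = -10 + 0 = -10$)
$\left(I + 222\right) \left(\left(-60 + 20\right) - 149\right) = \left(-10 + 222\right) \left(\left(-60 + 20\right) - 149\right) = 212 \left(-40 - 149\right) = 212 \left(-189\right) = -40068$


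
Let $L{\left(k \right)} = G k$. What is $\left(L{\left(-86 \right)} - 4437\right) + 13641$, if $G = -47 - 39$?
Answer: $16600$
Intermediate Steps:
$G = -86$
$L{\left(k \right)} = - 86 k$
$\left(L{\left(-86 \right)} - 4437\right) + 13641 = \left(\left(-86\right) \left(-86\right) - 4437\right) + 13641 = \left(7396 - 4437\right) + 13641 = 2959 + 13641 = 16600$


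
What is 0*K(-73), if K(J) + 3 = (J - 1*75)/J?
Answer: 0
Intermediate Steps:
K(J) = -3 + (-75 + J)/J (K(J) = -3 + (J - 1*75)/J = -3 + (J - 75)/J = -3 + (-75 + J)/J)
0*K(-73) = 0*(-2 - 75/(-73)) = 0*(-2 - 75*(-1/73)) = 0*(-2 + 75/73) = 0*(-71/73) = 0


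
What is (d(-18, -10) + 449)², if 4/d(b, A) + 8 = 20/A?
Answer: 5031049/25 ≈ 2.0124e+5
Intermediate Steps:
d(b, A) = 4/(-8 + 20/A)
(d(-18, -10) + 449)² = (-1*(-10)/(-5 + 2*(-10)) + 449)² = (-1*(-10)/(-5 - 20) + 449)² = (-1*(-10)/(-25) + 449)² = (-1*(-10)*(-1/25) + 449)² = (-⅖ + 449)² = (2243/5)² = 5031049/25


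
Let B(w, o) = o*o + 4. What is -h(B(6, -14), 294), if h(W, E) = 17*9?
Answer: -153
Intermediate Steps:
B(w, o) = 4 + o² (B(w, o) = o² + 4 = 4 + o²)
h(W, E) = 153
-h(B(6, -14), 294) = -1*153 = -153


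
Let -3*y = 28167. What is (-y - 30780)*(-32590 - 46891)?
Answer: 1700178071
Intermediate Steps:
y = -9389 (y = -1/3*28167 = -9389)
(-y - 30780)*(-32590 - 46891) = (-1*(-9389) - 30780)*(-32590 - 46891) = (9389 - 30780)*(-79481) = -21391*(-79481) = 1700178071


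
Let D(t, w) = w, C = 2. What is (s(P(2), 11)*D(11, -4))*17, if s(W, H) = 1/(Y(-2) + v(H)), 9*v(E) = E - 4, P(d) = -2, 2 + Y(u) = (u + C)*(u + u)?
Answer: 612/11 ≈ 55.636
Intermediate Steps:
Y(u) = -2 + 2*u*(2 + u) (Y(u) = -2 + (u + 2)*(u + u) = -2 + (2 + u)*(2*u) = -2 + 2*u*(2 + u))
v(E) = -4/9 + E/9 (v(E) = (E - 4)/9 = (-4 + E)/9 = -4/9 + E/9)
s(W, H) = 1/(-22/9 + H/9) (s(W, H) = 1/((-2 + 2*(-2)**2 + 4*(-2)) + (-4/9 + H/9)) = 1/((-2 + 2*4 - 8) + (-4/9 + H/9)) = 1/((-2 + 8 - 8) + (-4/9 + H/9)) = 1/(-2 + (-4/9 + H/9)) = 1/(-22/9 + H/9))
(s(P(2), 11)*D(11, -4))*17 = ((9/(-22 + 11))*(-4))*17 = ((9/(-11))*(-4))*17 = ((9*(-1/11))*(-4))*17 = -9/11*(-4)*17 = (36/11)*17 = 612/11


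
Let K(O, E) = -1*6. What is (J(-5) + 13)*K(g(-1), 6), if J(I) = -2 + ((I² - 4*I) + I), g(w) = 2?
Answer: -306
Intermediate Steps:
K(O, E) = -6
J(I) = -2 + I² - 3*I (J(I) = -2 + (I² - 3*I) = -2 + I² - 3*I)
(J(-5) + 13)*K(g(-1), 6) = ((-2 + (-5)² - 3*(-5)) + 13)*(-6) = ((-2 + 25 + 15) + 13)*(-6) = (38 + 13)*(-6) = 51*(-6) = -306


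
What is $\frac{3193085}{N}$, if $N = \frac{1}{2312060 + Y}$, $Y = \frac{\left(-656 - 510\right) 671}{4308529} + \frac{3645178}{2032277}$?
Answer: $\frac{1219680093240826695237900}{165209894161} \approx 7.3826 \cdot 10^{12}$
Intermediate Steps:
$Y = \frac{266326982080}{165209894161}$ ($Y = \left(-1166\right) 671 \cdot \frac{1}{4308529} + 3645178 \cdot \frac{1}{2032277} = \left(-782386\right) \frac{1}{4308529} + \frac{3645178}{2032277} = - \frac{14762}{81293} + \frac{3645178}{2032277} = \frac{266326982080}{165209894161} \approx 1.6121$)
$N = \frac{165209894161}{381975454220863740}$ ($N = \frac{1}{2312060 + \frac{266326982080}{165209894161}} = \frac{1}{\frac{381975454220863740}{165209894161}} = \frac{165209894161}{381975454220863740} \approx 4.3251 \cdot 10^{-7}$)
$\frac{3193085}{N} = \frac{3193085}{\frac{165209894161}{381975454220863740}} = 3193085 \cdot \frac{381975454220863740}{165209894161} = \frac{1219680093240826695237900}{165209894161}$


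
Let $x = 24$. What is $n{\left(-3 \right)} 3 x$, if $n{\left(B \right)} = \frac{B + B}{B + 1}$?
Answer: $216$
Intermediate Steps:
$n{\left(B \right)} = \frac{2 B}{1 + B}$
$n{\left(-3 \right)} 3 x = 2 \left(-3\right) \frac{1}{1 - 3} \cdot 3 \cdot 24 = 2 \left(-3\right) \frac{1}{-2} \cdot 3 \cdot 24 = 2 \left(-3\right) \left(- \frac{1}{2}\right) 3 \cdot 24 = 3 \cdot 3 \cdot 24 = 9 \cdot 24 = 216$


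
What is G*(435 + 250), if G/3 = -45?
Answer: -92475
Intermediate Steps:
G = -135 (G = 3*(-45) = -135)
G*(435 + 250) = -135*(435 + 250) = -135*685 = -92475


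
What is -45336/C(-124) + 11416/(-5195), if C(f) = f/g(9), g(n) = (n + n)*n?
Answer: 9538227164/161045 ≈ 59227.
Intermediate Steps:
g(n) = 2*n² (g(n) = (2*n)*n = 2*n²)
C(f) = f/162 (C(f) = f/((2*9²)) = f/((2*81)) = f/162)
-45336/C(-124) + 11416/(-5195) = -45336/((1/162)*(-124)) + 11416/(-5195) = -45336/(-62/81) + 11416*(-1/5195) = -45336*(-81/62) - 11416/5195 = 1836108/31 - 11416/5195 = 9538227164/161045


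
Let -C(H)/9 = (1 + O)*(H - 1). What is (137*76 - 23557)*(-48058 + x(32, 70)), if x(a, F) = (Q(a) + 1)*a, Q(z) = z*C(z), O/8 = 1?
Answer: 34430567050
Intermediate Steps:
O = 8 (O = 8*1 = 8)
C(H) = 81 - 81*H (C(H) = -9*(1 + 8)*(H - 1) = -81*(-1 + H) = -9*(-9 + 9*H) = 81 - 81*H)
Q(z) = z*(81 - 81*z)
x(a, F) = a*(1 + 81*a*(1 - a)) (x(a, F) = (81*a*(1 - a) + 1)*a = (1 + 81*a*(1 - a))*a = a*(1 + 81*a*(1 - a)))
(137*76 - 23557)*(-48058 + x(32, 70)) = (137*76 - 23557)*(-48058 - 1*32*(-1 + 81*32*(-1 + 32))) = (10412 - 23557)*(-48058 - 1*32*(-1 + 81*32*31)) = -13145*(-48058 - 1*32*(-1 + 80352)) = -13145*(-48058 - 1*32*80351) = -13145*(-48058 - 2571232) = -13145*(-2619290) = 34430567050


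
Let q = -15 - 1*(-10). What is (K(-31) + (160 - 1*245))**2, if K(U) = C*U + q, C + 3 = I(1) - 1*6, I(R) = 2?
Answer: 16129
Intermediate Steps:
q = -5 (q = -15 + 10 = -5)
C = -7 (C = -3 + (2 - 1*6) = -3 + (2 - 6) = -3 - 4 = -7)
K(U) = -5 - 7*U (K(U) = -7*U - 5 = -5 - 7*U)
(K(-31) + (160 - 1*245))**2 = ((-5 - 7*(-31)) + (160 - 1*245))**2 = ((-5 + 217) + (160 - 245))**2 = (212 - 85)**2 = 127**2 = 16129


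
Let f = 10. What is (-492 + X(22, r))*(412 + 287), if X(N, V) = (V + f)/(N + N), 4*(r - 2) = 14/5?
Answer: -151230747/440 ≈ -3.4371e+5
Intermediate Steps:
r = 27/10 (r = 2 + (14/5)/4 = 2 + (14*(⅕))/4 = 2 + (¼)*(14/5) = 2 + 7/10 = 27/10 ≈ 2.7000)
X(N, V) = (10 + V)/(2*N) (X(N, V) = (V + 10)/(N + N) = (10 + V)/((2*N)) = (10 + V)*(1/(2*N)) = (10 + V)/(2*N))
(-492 + X(22, r))*(412 + 287) = (-492 + (½)*(10 + 27/10)/22)*(412 + 287) = (-492 + (½)*(1/22)*(127/10))*699 = (-492 + 127/440)*699 = -216353/440*699 = -151230747/440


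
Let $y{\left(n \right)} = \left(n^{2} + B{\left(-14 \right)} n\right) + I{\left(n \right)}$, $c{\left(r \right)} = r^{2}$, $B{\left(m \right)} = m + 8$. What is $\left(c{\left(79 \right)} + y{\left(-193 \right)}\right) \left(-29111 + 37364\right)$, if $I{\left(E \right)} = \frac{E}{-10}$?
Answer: $\frac{3686392269}{10} \approx 3.6864 \cdot 10^{8}$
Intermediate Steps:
$B{\left(m \right)} = 8 + m$
$I{\left(E \right)} = - \frac{E}{10}$ ($I{\left(E \right)} = E \left(- \frac{1}{10}\right) = - \frac{E}{10}$)
$y{\left(n \right)} = n^{2} - \frac{61 n}{10}$ ($y{\left(n \right)} = \left(n^{2} + \left(8 - 14\right) n\right) - \frac{n}{10} = \left(n^{2} - 6 n\right) - \frac{n}{10} = n^{2} - \frac{61 n}{10}$)
$\left(c{\left(79 \right)} + y{\left(-193 \right)}\right) \left(-29111 + 37364\right) = \left(79^{2} + \frac{1}{10} \left(-193\right) \left(-61 + 10 \left(-193\right)\right)\right) \left(-29111 + 37364\right) = \left(6241 + \frac{1}{10} \left(-193\right) \left(-61 - 1930\right)\right) 8253 = \left(6241 + \frac{1}{10} \left(-193\right) \left(-1991\right)\right) 8253 = \left(6241 + \frac{384263}{10}\right) 8253 = \frac{446673}{10} \cdot 8253 = \frac{3686392269}{10}$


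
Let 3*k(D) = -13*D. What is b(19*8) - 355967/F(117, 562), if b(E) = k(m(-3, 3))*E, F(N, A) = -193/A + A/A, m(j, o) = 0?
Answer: -200053454/369 ≈ -5.4215e+5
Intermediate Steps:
k(D) = -13*D/3 (k(D) = (-13*D)/3 = -13*D/3)
F(N, A) = 1 - 193/A (F(N, A) = -193/A + 1 = 1 - 193/A)
b(E) = 0 (b(E) = (-13/3*0)*E = 0*E = 0)
b(19*8) - 355967/F(117, 562) = 0 - 355967*562/(-193 + 562) = 0 - 355967/((1/562)*369) = 0 - 355967/369/562 = 0 - 355967*562/369 = 0 - 200053454/369 = -200053454/369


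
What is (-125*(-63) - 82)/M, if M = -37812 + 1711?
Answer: -7793/36101 ≈ -0.21587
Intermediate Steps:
M = -36101
(-125*(-63) - 82)/M = (-125*(-63) - 82)/(-36101) = (7875 - 82)*(-1/36101) = 7793*(-1/36101) = -7793/36101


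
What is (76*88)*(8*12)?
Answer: 642048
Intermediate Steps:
(76*88)*(8*12) = 6688*96 = 642048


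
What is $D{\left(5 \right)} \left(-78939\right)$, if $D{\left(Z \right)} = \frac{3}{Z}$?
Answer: $- \frac{236817}{5} \approx -47363.0$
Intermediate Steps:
$D{\left(5 \right)} \left(-78939\right) = \frac{3}{5} \left(-78939\right) = - \frac{236817}{5}$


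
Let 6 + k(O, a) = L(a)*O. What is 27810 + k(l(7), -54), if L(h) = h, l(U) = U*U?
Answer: 25158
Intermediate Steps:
l(U) = U**2
k(O, a) = -6 + O*a (k(O, a) = -6 + a*O = -6 + O*a)
27810 + k(l(7), -54) = 27810 + (-6 + 7**2*(-54)) = 27810 + (-6 + 49*(-54)) = 27810 + (-6 - 2646) = 27810 - 2652 = 25158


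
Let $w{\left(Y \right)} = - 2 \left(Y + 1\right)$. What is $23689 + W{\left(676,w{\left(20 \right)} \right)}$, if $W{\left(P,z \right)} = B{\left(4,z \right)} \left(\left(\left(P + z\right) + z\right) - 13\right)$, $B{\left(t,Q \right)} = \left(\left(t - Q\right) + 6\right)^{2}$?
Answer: $1589305$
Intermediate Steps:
$w{\left(Y \right)} = -2 - 2 Y$ ($w{\left(Y \right)} = - 2 \left(1 + Y\right) = -2 - 2 Y$)
$B{\left(t,Q \right)} = \left(6 + t - Q\right)^{2}$
$W{\left(P,z \right)} = \left(10 - z\right)^{2} \left(-13 + P + 2 z\right)$ ($W{\left(P,z \right)} = \left(6 + 4 - z\right)^{2} \left(\left(\left(P + z\right) + z\right) - 13\right) = \left(10 - z\right)^{2} \left(\left(P + 2 z\right) - 13\right) = \left(10 - z\right)^{2} \left(-13 + P + 2 z\right)$)
$23689 + W{\left(676,w{\left(20 \right)} \right)} = 23689 + \left(10 - \left(-2 - 40\right)\right)^{2} \left(-13 + 676 + 2 \left(-2 - 40\right)\right) = 23689 + \left(10 - -42\right)^{2} \left(-13 + 676 + 2 \left(-42\right)\right) = 23689 + \left(10 + 42\right)^{2} \left(-13 + 676 - 84\right) = 23689 + 52^{2} \cdot 579 = 23689 + 2704 \cdot 579 = 23689 + 1565616 = 1589305$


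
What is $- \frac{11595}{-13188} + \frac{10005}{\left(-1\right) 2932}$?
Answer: $- \frac{4081225}{1611134} \approx -2.5331$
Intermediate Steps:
$- \frac{11595}{-13188} + \frac{10005}{\left(-1\right) 2932} = \left(-11595\right) \left(- \frac{1}{13188}\right) + \frac{10005}{-2932} = \frac{3865}{4396} + 10005 \left(- \frac{1}{2932}\right) = \frac{3865}{4396} - \frac{10005}{2932} = - \frac{4081225}{1611134}$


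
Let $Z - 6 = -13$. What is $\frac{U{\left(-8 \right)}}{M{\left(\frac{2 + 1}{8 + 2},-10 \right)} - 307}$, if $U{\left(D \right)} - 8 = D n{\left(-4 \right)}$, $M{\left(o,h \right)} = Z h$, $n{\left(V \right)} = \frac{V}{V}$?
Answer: $0$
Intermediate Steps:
$Z = -7$ ($Z = 6 - 13 = -7$)
$n{\left(V \right)} = 1$
$M{\left(o,h \right)} = - 7 h$
$U{\left(D \right)} = 8 + D$ ($U{\left(D \right)} = 8 + D 1 = 8 + D$)
$\frac{U{\left(-8 \right)}}{M{\left(\frac{2 + 1}{8 + 2},-10 \right)} - 307} = \frac{8 - 8}{\left(-7\right) \left(-10\right) - 307} = \frac{1}{70 - 307} \cdot 0 = \frac{1}{-237} \cdot 0 = \left(- \frac{1}{237}\right) 0 = 0$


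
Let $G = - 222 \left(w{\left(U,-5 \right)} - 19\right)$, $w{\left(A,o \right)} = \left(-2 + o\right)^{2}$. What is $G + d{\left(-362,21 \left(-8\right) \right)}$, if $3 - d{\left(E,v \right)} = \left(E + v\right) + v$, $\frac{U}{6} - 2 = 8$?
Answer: $-5959$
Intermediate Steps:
$U = 60$ ($U = 12 + 6 \cdot 8 = 12 + 48 = 60$)
$d{\left(E,v \right)} = 3 - E - 2 v$ ($d{\left(E,v \right)} = 3 - \left(\left(E + v\right) + v\right) = 3 - \left(E + 2 v\right) = 3 - E - 2 v$)
$G = -6660$ ($G = - 222 \left(\left(-2 - 5\right)^{2} - 19\right) = - 222 \left(\left(-7\right)^{2} - 19\right) = - 222 \left(49 - 19\right) = \left(-222\right) 30 = -6660$)
$G + d{\left(-362,21 \left(-8\right) \right)} = -6660 - \left(-365 + 2 \cdot 21 \left(-8\right)\right) = -6660 + \left(3 + 362 - -336\right) = -6660 + \left(3 + 362 + 336\right) = -6660 + 701 = -5959$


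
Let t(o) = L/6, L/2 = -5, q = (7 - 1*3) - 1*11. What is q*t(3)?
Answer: 35/3 ≈ 11.667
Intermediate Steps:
q = -7 (q = (7 - 3) - 11 = 4 - 11 = -7)
L = -10 (L = 2*(-5) = -10)
t(o) = -5/3 (t(o) = -10/6 = -10*1/6 = -5/3)
q*t(3) = -7*(-5/3) = 35/3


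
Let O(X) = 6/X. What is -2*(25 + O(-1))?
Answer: -38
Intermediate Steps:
-2*(25 + O(-1)) = -2*(25 + 6/(-1)) = -2*(25 + 6*(-1)) = -2*(25 - 6) = -2*19 = -38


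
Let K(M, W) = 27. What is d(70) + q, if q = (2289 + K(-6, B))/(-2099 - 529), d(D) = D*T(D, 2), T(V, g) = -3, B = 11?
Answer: -46183/219 ≈ -210.88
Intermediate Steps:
d(D) = -3*D (d(D) = D*(-3) = -3*D)
q = -193/219 (q = (2289 + 27)/(-2099 - 529) = 2316/(-2628) = 2316*(-1/2628) = -193/219 ≈ -0.88128)
d(70) + q = -3*70 - 193/219 = -210 - 193/219 = -46183/219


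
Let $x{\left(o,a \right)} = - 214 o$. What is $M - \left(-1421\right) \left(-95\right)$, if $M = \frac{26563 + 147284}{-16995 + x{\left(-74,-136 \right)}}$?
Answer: $- \frac{156633052}{1159} \approx -1.3515 \cdot 10^{5}$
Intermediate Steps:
$M = - \frac{173847}{1159}$ ($M = \frac{26563 + 147284}{-16995 - -15836} = \frac{173847}{-16995 + 15836} = \frac{173847}{-1159} = 173847 \left(- \frac{1}{1159}\right) = - \frac{173847}{1159} \approx -150.0$)
$M - \left(-1421\right) \left(-95\right) = - \frac{173847}{1159} - \left(-1421\right) \left(-95\right) = - \frac{173847}{1159} - 134995 = - \frac{156633052}{1159}$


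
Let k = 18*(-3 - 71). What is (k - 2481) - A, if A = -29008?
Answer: 25195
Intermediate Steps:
k = -1332 (k = 18*(-74) = -1332)
(k - 2481) - A = (-1332 - 2481) - 1*(-29008) = -3813 + 29008 = 25195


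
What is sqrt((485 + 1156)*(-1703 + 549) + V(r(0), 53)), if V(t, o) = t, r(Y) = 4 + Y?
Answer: I*sqrt(1893710) ≈ 1376.1*I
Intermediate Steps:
sqrt((485 + 1156)*(-1703 + 549) + V(r(0), 53)) = sqrt((485 + 1156)*(-1703 + 549) + (4 + 0)) = sqrt(1641*(-1154) + 4) = sqrt(-1893714 + 4) = sqrt(-1893710) = I*sqrt(1893710)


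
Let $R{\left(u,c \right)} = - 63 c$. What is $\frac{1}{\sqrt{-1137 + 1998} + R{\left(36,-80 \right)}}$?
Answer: $\frac{240}{1209559} - \frac{\sqrt{861}}{25400739} \approx 0.00019726$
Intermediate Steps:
$\frac{1}{\sqrt{-1137 + 1998} + R{\left(36,-80 \right)}} = \frac{1}{\sqrt{-1137 + 1998} - -5040} = \frac{1}{\sqrt{861} + 5040} = \frac{1}{5040 + \sqrt{861}}$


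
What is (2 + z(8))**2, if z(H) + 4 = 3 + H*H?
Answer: 4225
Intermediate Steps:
z(H) = -1 + H**2 (z(H) = -4 + (3 + H*H) = -4 + (3 + H**2) = -1 + H**2)
(2 + z(8))**2 = (2 + (-1 + 8**2))**2 = (2 + (-1 + 64))**2 = (2 + 63)**2 = 65**2 = 4225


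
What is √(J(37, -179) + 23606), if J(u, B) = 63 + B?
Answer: 9*√290 ≈ 153.26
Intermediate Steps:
√(J(37, -179) + 23606) = √((63 - 179) + 23606) = √(-116 + 23606) = √23490 = 9*√290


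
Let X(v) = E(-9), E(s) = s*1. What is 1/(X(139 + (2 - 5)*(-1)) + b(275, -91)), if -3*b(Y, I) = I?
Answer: 3/64 ≈ 0.046875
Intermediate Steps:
b(Y, I) = -I/3
E(s) = s
X(v) = -9
1/(X(139 + (2 - 5)*(-1)) + b(275, -91)) = 1/(-9 - ⅓*(-91)) = 1/(-9 + 91/3) = 1/(64/3) = 3/64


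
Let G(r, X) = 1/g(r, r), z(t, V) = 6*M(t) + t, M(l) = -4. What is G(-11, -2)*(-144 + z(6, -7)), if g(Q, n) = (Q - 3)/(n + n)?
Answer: -1782/7 ≈ -254.57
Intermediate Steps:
g(Q, n) = (-3 + Q)/(2*n) (g(Q, n) = (-3 + Q)/((2*n)) = (-3 + Q)*(1/(2*n)) = (-3 + Q)/(2*n))
z(t, V) = -24 + t (z(t, V) = 6*(-4) + t = -24 + t)
G(r, X) = 2*r/(-3 + r) (G(r, X) = 1/((-3 + r)/(2*r)) = 2*r/(-3 + r))
G(-11, -2)*(-144 + z(6, -7)) = (2*(-11)/(-3 - 11))*(-144 + (-24 + 6)) = (2*(-11)/(-14))*(-144 - 18) = (2*(-11)*(-1/14))*(-162) = (11/7)*(-162) = -1782/7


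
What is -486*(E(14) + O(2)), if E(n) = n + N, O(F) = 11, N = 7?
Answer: -15552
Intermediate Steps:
E(n) = 7 + n (E(n) = n + 7 = 7 + n)
-486*(E(14) + O(2)) = -486*((7 + 14) + 11) = -486*(21 + 11) = -486*32 = -15552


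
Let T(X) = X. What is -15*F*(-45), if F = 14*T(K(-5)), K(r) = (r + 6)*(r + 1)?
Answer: -37800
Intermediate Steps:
K(r) = (1 + r)*(6 + r) (K(r) = (6 + r)*(1 + r) = (1 + r)*(6 + r))
F = -56 (F = 14*(6 + (-5)² + 7*(-5)) = 14*(6 + 25 - 35) = 14*(-4) = -56)
-15*F*(-45) = -15*(-56)*(-45) = 840*(-45) = -37800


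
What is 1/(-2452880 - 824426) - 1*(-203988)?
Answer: 668531096327/3277306 ≈ 2.0399e+5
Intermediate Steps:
1/(-2452880 - 824426) - 1*(-203988) = 1/(-3277306) + 203988 = -1/3277306 + 203988 = 668531096327/3277306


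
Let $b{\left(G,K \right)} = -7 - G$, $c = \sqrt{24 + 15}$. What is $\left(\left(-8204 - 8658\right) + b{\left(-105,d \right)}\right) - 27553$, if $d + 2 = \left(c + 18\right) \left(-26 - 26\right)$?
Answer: $-44317$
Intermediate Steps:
$c = \sqrt{39} \approx 6.245$
$d = -938 - 52 \sqrt{39}$ ($d = -2 + \left(\sqrt{39} + 18\right) \left(-26 - 26\right) = -2 + \left(18 + \sqrt{39}\right) \left(-52\right) = -2 - \left(936 + 52 \sqrt{39}\right) = -938 - 52 \sqrt{39} \approx -1262.7$)
$\left(\left(-8204 - 8658\right) + b{\left(-105,d \right)}\right) - 27553 = \left(\left(-8204 - 8658\right) - -98\right) - 27553 = \left(-16862 + \left(-7 + 105\right)\right) - 27553 = \left(-16862 + 98\right) - 27553 = -16764 - 27553 = -44317$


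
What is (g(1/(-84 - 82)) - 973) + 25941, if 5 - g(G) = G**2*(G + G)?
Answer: 57116947005/2287148 ≈ 24973.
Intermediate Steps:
g(G) = 5 - 2*G**3 (g(G) = 5 - G**2*(G + G) = 5 - G**2*2*G = 5 - 2*G**3)
(g(1/(-84 - 82)) - 973) + 25941 = ((5 - 2/(-84 - 82)**3) - 973) + 25941 = ((5 - 2*(1/(-166))**3) - 973) + 25941 = ((5 - 2*(-1/166)**3) - 973) + 25941 = ((5 - 2*(-1/4574296)) - 973) + 25941 = ((5 + 1/2287148) - 973) + 25941 = (11435741/2287148 - 973) + 25941 = -2213959263/2287148 + 25941 = 57116947005/2287148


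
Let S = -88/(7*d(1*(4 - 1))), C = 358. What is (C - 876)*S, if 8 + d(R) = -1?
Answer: -6512/9 ≈ -723.56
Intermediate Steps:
d(R) = -9 (d(R) = -8 - 1 = -9)
S = 88/63 (S = -88/(7*(-9)) = -88*(-1)/(7*9) = -88*(-1/63) = 88/63 ≈ 1.3968)
(C - 876)*S = (358 - 876)*(88/63) = -518*88/63 = -6512/9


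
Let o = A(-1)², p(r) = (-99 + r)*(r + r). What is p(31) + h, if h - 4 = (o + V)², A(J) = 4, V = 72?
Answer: 3532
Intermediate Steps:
p(r) = 2*r*(-99 + r) (p(r) = (-99 + r)*(2*r) = 2*r*(-99 + r))
o = 16 (o = 4² = 16)
h = 7748 (h = 4 + (16 + 72)² = 4 + 88² = 4 + 7744 = 7748)
p(31) + h = 2*31*(-99 + 31) + 7748 = 2*31*(-68) + 7748 = -4216 + 7748 = 3532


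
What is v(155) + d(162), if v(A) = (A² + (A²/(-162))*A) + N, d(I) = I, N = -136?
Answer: 172387/162 ≈ 1064.1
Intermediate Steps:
v(A) = -136 + A² - A³/162 (v(A) = (A² + (A²/(-162))*A) - 136 = (A² + (A²*(-1/162))*A) - 136 = (A² + (-A²/162)*A) - 136 = (A² - A³/162) - 136 = -136 + A² - A³/162)
v(155) + d(162) = (-136 + 155² - 1/162*155³) + 162 = (-136 + 24025 - 1/162*3723875) + 162 = (-136 + 24025 - 3723875/162) + 162 = 146143/162 + 162 = 172387/162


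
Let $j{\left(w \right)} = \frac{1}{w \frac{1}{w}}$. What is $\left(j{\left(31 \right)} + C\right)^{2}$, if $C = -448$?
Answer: $199809$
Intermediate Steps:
$j{\left(w \right)} = 1$ ($j{\left(w \right)} = 1^{-1} = 1$)
$\left(j{\left(31 \right)} + C\right)^{2} = \left(1 - 448\right)^{2} = \left(-447\right)^{2} = 199809$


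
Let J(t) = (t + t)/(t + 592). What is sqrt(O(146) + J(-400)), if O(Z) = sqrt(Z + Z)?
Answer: sqrt(-150 + 72*sqrt(73))/6 ≈ 3.5946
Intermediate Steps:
O(Z) = sqrt(2)*sqrt(Z) (O(Z) = sqrt(2*Z) = sqrt(2)*sqrt(Z))
J(t) = 2*t/(592 + t) (J(t) = (2*t)/(592 + t) = 2*t/(592 + t))
sqrt(O(146) + J(-400)) = sqrt(sqrt(2)*sqrt(146) + 2*(-400)/(592 - 400)) = sqrt(2*sqrt(73) + 2*(-400)/192) = sqrt(2*sqrt(73) + 2*(-400)*(1/192)) = sqrt(2*sqrt(73) - 25/6) = sqrt(-25/6 + 2*sqrt(73))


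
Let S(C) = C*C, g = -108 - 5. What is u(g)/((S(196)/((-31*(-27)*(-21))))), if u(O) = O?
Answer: 283743/5488 ≈ 51.702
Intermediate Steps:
g = -113
S(C) = C²
u(g)/((S(196)/((-31*(-27)*(-21))))) = -113/(196²/((-31*(-27)*(-21)))) = -113/(38416/((837*(-21)))) = -113/(38416/(-17577)) = -113/(38416*(-1/17577)) = -113/(-5488/2511) = -113*(-2511/5488) = 283743/5488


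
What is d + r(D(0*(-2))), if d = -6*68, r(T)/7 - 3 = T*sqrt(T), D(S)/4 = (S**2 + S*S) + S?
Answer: -387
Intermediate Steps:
D(S) = 4*S + 8*S**2 (D(S) = 4*((S**2 + S*S) + S) = 4*((S**2 + S**2) + S) = 4*(2*S**2 + S) = 4*(S + 2*S**2) = 4*S + 8*S**2)
r(T) = 21 + 7*T**(3/2) (r(T) = 21 + 7*(T*sqrt(T)) = 21 + 7*T**(3/2))
d = -408
d + r(D(0*(-2))) = -408 + (21 + 7*(4*(0*(-2))*(1 + 2*(0*(-2))))**(3/2)) = -408 + (21 + 7*(4*0*(1 + 2*0))**(3/2)) = -408 + (21 + 7*(4*0*(1 + 0))**(3/2)) = -408 + (21 + 7*(4*0*1)**(3/2)) = -408 + (21 + 7*0**(3/2)) = -408 + (21 + 7*0) = -408 + (21 + 0) = -408 + 21 = -387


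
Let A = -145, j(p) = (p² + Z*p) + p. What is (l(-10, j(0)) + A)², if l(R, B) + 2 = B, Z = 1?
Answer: 21609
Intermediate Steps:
j(p) = p² + 2*p (j(p) = (p² + 1*p) + p = (p² + p) + p = (p + p²) + p = p² + 2*p)
l(R, B) = -2 + B
(l(-10, j(0)) + A)² = ((-2 + 0*(2 + 0)) - 145)² = ((-2 + 0*2) - 145)² = ((-2 + 0) - 145)² = (-2 - 145)² = (-147)² = 21609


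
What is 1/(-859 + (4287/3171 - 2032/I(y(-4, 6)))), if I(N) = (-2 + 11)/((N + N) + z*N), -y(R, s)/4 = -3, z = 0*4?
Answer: -3171/19902194 ≈ -0.00015933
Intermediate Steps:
z = 0
y(R, s) = 12 (y(R, s) = -4*(-3) = 12)
I(N) = 9/(2*N) (I(N) = (-2 + 11)/((N + N) + 0*N) = 9/(2*N + 0) = 9/((2*N)) = 9*(1/(2*N)) = 9/(2*N))
1/(-859 + (4287/3171 - 2032/I(y(-4, 6)))) = 1/(-859 + (4287/3171 - 2032/((9/2)/12))) = 1/(-859 + (4287*(1/3171) - 2032/((9/2)*(1/12)))) = 1/(-859 + (1429/1057 - 2032/3/8)) = 1/(-859 + (1429/1057 - 2032*8/3)) = 1/(-859 + (1429/1057 - 16256/3)) = 1/(-859 - 17178305/3171) = 1/(-19902194/3171) = -3171/19902194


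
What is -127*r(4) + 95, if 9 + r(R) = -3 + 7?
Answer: 730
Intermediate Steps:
r(R) = -5 (r(R) = -9 + (-3 + 7) = -9 + 4 = -5)
-127*r(4) + 95 = -127*(-5) + 95 = 635 + 95 = 730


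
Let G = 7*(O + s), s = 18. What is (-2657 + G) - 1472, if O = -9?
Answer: -4066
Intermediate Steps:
G = 63 (G = 7*(-9 + 18) = 7*9 = 63)
(-2657 + G) - 1472 = (-2657 + 63) - 1472 = -2594 - 1472 = -4066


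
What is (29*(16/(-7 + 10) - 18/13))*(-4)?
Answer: -17864/39 ≈ -458.05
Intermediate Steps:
(29*(16/(-7 + 10) - 18/13))*(-4) = (29*(16/3 - 18*1/13))*(-4) = (29*(16*(⅓) - 18/13))*(-4) = (29*(16/3 - 18/13))*(-4) = (29*(154/39))*(-4) = (4466/39)*(-4) = -17864/39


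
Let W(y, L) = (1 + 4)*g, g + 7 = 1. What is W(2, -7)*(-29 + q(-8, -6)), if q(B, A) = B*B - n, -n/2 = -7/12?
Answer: -1015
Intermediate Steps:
g = -6 (g = -7 + 1 = -6)
n = 7/6 (n = -(-14)/12 = -2*(-7/12) = 7/6 ≈ 1.1667)
W(y, L) = -30 (W(y, L) = (1 + 4)*(-6) = 5*(-6) = -30)
q(B, A) = -7/6 + B² (q(B, A) = B*B - 1*7/6 = B² - 7/6 = -7/6 + B²)
W(2, -7)*(-29 + q(-8, -6)) = -30*(-29 + (-7/6 + (-8)²)) = -30*(-29 + (-7/6 + 64)) = -30*(-29 + 377/6) = -30*203/6 = -1015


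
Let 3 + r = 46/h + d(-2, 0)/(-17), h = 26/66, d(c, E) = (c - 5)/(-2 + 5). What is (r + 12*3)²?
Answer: 9877974544/439569 ≈ 22472.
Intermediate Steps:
d(c, E) = -5/3 + c/3 (d(c, E) = (-5 + c)/3 = (-5 + c)*(⅓) = -5/3 + c/3)
h = 13/33 (h = 26*(1/66) = 13/33 ≈ 0.39394)
r = 75520/663 (r = -3 + (46/(13/33) + (-5/3 + (⅓)*(-2))/(-17)) = -3 + (46*(33/13) + (-5/3 - ⅔)*(-1/17)) = -3 + (1518/13 - 7/3*(-1/17)) = -3 + (1518/13 + 7/51) = -3 + 77509/663 = 75520/663 ≈ 113.91)
(r + 12*3)² = (75520/663 + 12*3)² = (75520/663 + 36)² = (99388/663)² = 9877974544/439569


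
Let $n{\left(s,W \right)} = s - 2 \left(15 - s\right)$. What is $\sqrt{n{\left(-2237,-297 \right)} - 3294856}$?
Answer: $i \sqrt{3301597} \approx 1817.0 i$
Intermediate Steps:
$n{\left(s,W \right)} = -30 + 3 s$ ($n{\left(s,W \right)} = s + \left(-30 + 2 s\right) = -30 + 3 s$)
$\sqrt{n{\left(-2237,-297 \right)} - 3294856} = \sqrt{\left(-30 + 3 \left(-2237\right)\right) - 3294856} = \sqrt{\left(-30 - 6711\right) - 3294856} = \sqrt{-6741 - 3294856} = \sqrt{-3301597} = i \sqrt{3301597}$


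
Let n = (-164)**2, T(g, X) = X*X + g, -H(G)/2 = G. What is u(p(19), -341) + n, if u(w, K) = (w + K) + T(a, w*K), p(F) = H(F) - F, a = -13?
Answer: 377823454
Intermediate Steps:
H(G) = -2*G
T(g, X) = g + X**2 (T(g, X) = X**2 + g = g + X**2)
p(F) = -3*F (p(F) = -2*F - F = -3*F)
u(w, K) = -13 + K + w + K**2*w**2 (u(w, K) = (w + K) + (-13 + (w*K)**2) = (K + w) + (-13 + (K*w)**2) = (K + w) + (-13 + K**2*w**2) = -13 + K + w + K**2*w**2)
n = 26896
u(p(19), -341) + n = (-13 - 341 - 3*19 + (-341)**2*(-3*19)**2) + 26896 = (-13 - 341 - 57 + 116281*(-57)**2) + 26896 = (-13 - 341 - 57 + 116281*3249) + 26896 = (-13 - 341 - 57 + 377796969) + 26896 = 377796558 + 26896 = 377823454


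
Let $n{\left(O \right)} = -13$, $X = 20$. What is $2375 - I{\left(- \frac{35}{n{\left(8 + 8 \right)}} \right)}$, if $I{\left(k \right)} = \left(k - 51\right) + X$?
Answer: $\frac{31243}{13} \approx 2403.3$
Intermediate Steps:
$I{\left(k \right)} = -31 + k$ ($I{\left(k \right)} = \left(k - 51\right) + 20 = \left(-51 + k\right) + 20 = -31 + k$)
$2375 - I{\left(- \frac{35}{n{\left(8 + 8 \right)}} \right)} = 2375 - \left(-31 - \frac{35}{-13}\right) = 2375 - \left(-31 - - \frac{35}{13}\right) = 2375 - \left(-31 + \frac{35}{13}\right) = 2375 - - \frac{368}{13} = 2375 + \frac{368}{13} = \frac{31243}{13}$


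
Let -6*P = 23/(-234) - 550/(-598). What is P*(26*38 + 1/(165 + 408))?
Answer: -2502838625/18503316 ≈ -135.26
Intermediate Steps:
P = -4421/32292 (P = -(23/(-234) - 550/(-598))/6 = -(23*(-1/234) - 550*(-1/598))/6 = -(-23/234 + 275/299)/6 = -1/6*4421/5382 = -4421/32292 ≈ -0.13691)
P*(26*38 + 1/(165 + 408)) = -4421*(26*38 + 1/(165 + 408))/32292 = -4421*(988 + 1/573)/32292 = -4421/32292*566125/573 = -2502838625/18503316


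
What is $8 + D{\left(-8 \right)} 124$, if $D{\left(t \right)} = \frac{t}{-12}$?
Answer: $\frac{272}{3} \approx 90.667$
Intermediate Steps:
$D{\left(t \right)} = - \frac{t}{12}$ ($D{\left(t \right)} = t \left(- \frac{1}{12}\right) = - \frac{t}{12}$)
$8 + D{\left(-8 \right)} 124 = 8 + \left(- \frac{1}{12}\right) \left(-8\right) 124 = 8 + \frac{2}{3} \cdot 124 = 8 + \frac{248}{3} = \frac{272}{3}$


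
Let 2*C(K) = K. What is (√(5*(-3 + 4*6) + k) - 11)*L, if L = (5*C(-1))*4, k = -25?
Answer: 110 - 40*√5 ≈ 20.557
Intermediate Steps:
C(K) = K/2
L = -10 (L = (5*((½)*(-1)))*4 = (5*(-½))*4 = -5/2*4 = -10)
(√(5*(-3 + 4*6) + k) - 11)*L = (√(5*(-3 + 4*6) - 25) - 11)*(-10) = (√(5*(-3 + 24) - 25) - 11)*(-10) = (√(5*21 - 25) - 11)*(-10) = (√(105 - 25) - 11)*(-10) = (√80 - 11)*(-10) = (4*√5 - 11)*(-10) = (-11 + 4*√5)*(-10) = 110 - 40*√5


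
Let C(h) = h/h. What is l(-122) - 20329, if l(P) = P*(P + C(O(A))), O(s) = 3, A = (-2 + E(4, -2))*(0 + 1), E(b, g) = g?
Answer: -5567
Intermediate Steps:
A = -4 (A = (-2 - 2)*(0 + 1) = -4*1 = -4)
C(h) = 1
l(P) = P*(1 + P) (l(P) = P*(P + 1) = P*(1 + P))
l(-122) - 20329 = -122*(1 - 122) - 20329 = -122*(-121) - 20329 = 14762 - 20329 = -5567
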